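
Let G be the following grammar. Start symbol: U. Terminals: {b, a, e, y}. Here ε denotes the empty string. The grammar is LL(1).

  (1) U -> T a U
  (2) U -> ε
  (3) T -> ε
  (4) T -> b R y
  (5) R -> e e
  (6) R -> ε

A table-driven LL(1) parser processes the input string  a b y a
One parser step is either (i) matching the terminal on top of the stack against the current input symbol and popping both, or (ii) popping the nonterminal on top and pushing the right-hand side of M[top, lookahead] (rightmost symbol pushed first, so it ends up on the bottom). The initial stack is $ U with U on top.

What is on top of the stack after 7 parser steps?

y

step 1: stack=$ U  input=a b y a $  — expand U -> T a U
step 2: stack=$ U a T  input=a b y a $  — expand T -> ε
step 3: stack=$ U a  input=a b y a $  — match a
step 4: stack=$ U  input=b y a $  — expand U -> T a U
step 5: stack=$ U a T  input=b y a $  — expand T -> b R y
step 6: stack=$ U a y R b  input=b y a $  — match b
step 7: stack=$ U a y R  input=y a $  — expand R -> ε
Stack after step 7: $ U a y (top = y).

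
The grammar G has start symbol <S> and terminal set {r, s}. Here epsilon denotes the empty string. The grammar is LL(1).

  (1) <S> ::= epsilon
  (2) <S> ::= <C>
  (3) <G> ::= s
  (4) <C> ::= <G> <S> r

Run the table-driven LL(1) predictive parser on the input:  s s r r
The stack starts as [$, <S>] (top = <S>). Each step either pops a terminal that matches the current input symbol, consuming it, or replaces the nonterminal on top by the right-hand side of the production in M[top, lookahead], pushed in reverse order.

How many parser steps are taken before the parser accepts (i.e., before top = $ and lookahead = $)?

step 1: stack=$ <S>  input=s s r r $  — expand <S> ::= <C>
step 2: stack=$ <C>  input=s s r r $  — expand <C> ::= <G> <S> r
step 3: stack=$ r <S> <G>  input=s s r r $  — expand <G> ::= s
step 4: stack=$ r <S> s  input=s s r r $  — match s
step 5: stack=$ r <S>  input=s r r $  — expand <S> ::= <C>
step 6: stack=$ r <C>  input=s r r $  — expand <C> ::= <G> <S> r
step 7: stack=$ r r <S> <G>  input=s r r $  — expand <G> ::= s
step 8: stack=$ r r <S> s  input=s r r $  — match s
step 9: stack=$ r r <S>  input=r r $  — expand <S> ::= epsilon
step 10: stack=$ r r  input=r r $  — match r
step 11: stack=$ r  input=r $  — match r
Accept reached after 11 steps.

11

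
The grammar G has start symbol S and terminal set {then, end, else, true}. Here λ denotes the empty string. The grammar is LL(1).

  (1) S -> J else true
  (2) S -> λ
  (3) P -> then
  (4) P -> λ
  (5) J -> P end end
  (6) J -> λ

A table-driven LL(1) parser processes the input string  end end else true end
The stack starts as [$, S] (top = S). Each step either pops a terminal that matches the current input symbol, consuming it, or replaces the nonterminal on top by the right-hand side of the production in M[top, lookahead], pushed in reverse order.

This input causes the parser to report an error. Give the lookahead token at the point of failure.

step 1: stack=$ S  input=end end else true end $  — expand S -> J else true
step 2: stack=$ true else J  input=end end else true end $  — expand J -> P end end
step 3: stack=$ true else end end P  input=end end else true end $  — expand P -> λ
step 4: stack=$ true else end end  input=end end else true end $  — match end
step 5: stack=$ true else end  input=end else true end $  — match end
step 6: stack=$ true else  input=else true end $  — match else
step 7: stack=$ true  input=true end $  — match true
step 8: stack=$  input=end $  — error: stack empty but input remains

end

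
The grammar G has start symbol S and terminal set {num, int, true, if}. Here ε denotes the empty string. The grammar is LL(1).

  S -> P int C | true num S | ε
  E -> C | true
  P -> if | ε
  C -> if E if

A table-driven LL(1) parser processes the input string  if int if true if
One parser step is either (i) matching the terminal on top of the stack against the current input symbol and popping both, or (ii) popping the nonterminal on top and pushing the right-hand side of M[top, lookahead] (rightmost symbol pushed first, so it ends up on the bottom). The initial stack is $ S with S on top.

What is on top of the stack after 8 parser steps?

if

     Stack       Input                Action
  1  $ S         if int if true if $  expand S -> P int C
  2  $ C int P   if int if true if $  expand P -> if
  3  $ C int if  if int if true if $  match if
  4  $ C int     int if true if $     match int
  5  $ C         if true if $         expand C -> if E if
  6  $ if E if   if true if $         match if
  7  $ if E      true if $            expand E -> true
  8  $ if true   true if $            match true
Stack after step 8: $ if (top = if).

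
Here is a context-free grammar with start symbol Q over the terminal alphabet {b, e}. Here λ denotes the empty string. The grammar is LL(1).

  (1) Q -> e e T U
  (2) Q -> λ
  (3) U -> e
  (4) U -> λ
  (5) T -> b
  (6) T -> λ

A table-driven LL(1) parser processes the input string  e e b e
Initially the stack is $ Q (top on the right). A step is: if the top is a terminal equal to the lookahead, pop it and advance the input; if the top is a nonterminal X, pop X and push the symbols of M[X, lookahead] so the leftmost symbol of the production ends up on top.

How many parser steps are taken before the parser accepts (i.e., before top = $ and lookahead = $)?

     Stack      Input      Action
  1  $ Q        e e b e $  expand Q -> e e T U
  2  $ U T e e  e e b e $  match e
  3  $ U T e    e b e $    match e
  4  $ U T      b e $      expand T -> b
  5  $ U b      b e $      match b
  6  $ U        e $        expand U -> e
  7  $ e        e $        match e
Accept reached after 7 steps.

7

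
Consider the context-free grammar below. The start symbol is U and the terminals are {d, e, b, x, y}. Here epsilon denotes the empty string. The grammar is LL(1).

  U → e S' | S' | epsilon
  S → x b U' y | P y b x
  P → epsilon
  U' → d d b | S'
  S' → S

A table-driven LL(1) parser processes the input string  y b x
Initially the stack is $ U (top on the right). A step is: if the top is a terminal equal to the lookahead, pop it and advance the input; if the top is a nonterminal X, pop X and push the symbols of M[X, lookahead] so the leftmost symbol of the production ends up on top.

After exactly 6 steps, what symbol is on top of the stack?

step 1: stack=$ U  input=y b x $  — expand U → S'
step 2: stack=$ S'  input=y b x $  — expand S' → S
step 3: stack=$ S  input=y b x $  — expand S → P y b x
step 4: stack=$ x b y P  input=y b x $  — expand P → epsilon
step 5: stack=$ x b y  input=y b x $  — match y
step 6: stack=$ x b  input=b x $  — match b
Stack after step 6: $ x (top = x).

x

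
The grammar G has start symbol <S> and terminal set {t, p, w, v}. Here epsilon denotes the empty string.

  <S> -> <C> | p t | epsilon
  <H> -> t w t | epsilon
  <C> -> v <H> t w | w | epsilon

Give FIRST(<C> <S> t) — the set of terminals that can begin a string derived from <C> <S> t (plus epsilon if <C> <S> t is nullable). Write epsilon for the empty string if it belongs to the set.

FIRST(<H>) = {epsilon, t}
FIRST(<C>) = {epsilon, v, w}
FIRST(<S>) = {epsilon, p, v, w}  (via <C>)
FIRST(<C> <S> t): take FIRST of each symbol in turn, carrying on past any symbol whose FIRST contains epsilon; result {p, t, v, w}.

{p, t, v, w}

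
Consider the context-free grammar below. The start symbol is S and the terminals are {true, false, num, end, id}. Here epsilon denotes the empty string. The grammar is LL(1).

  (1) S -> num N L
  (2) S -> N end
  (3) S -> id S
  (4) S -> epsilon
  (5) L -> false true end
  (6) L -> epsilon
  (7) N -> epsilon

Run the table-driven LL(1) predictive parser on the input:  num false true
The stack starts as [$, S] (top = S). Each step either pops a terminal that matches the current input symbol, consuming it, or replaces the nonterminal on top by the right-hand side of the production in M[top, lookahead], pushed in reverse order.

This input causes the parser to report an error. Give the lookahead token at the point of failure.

$

step 1: stack=$ S  input=num false true $  — expand S -> num N L
step 2: stack=$ L N num  input=num false true $  — match num
step 3: stack=$ L N  input=false true $  — expand N -> epsilon
step 4: stack=$ L  input=false true $  — expand L -> false true end
step 5: stack=$ end true false  input=false true $  — match false
step 6: stack=$ end true  input=true $  — match true
step 7: stack=$ end  input=$  — error: top is terminal end but lookahead is $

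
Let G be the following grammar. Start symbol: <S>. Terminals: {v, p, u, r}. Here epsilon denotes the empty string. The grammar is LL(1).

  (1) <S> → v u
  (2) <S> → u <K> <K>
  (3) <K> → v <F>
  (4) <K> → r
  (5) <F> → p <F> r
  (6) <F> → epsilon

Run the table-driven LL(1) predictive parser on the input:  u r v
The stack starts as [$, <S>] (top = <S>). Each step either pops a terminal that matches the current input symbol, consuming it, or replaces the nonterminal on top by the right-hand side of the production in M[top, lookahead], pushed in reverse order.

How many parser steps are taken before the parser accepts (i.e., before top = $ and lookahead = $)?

7

step 1: stack=$ <S>  input=u r v $  — expand <S> → u <K> <K>
step 2: stack=$ <K> <K> u  input=u r v $  — match u
step 3: stack=$ <K> <K>  input=r v $  — expand <K> → r
step 4: stack=$ <K> r  input=r v $  — match r
step 5: stack=$ <K>  input=v $  — expand <K> → v <F>
step 6: stack=$ <F> v  input=v $  — match v
step 7: stack=$ <F>  input=$  — expand <F> → epsilon
Accept reached after 7 steps.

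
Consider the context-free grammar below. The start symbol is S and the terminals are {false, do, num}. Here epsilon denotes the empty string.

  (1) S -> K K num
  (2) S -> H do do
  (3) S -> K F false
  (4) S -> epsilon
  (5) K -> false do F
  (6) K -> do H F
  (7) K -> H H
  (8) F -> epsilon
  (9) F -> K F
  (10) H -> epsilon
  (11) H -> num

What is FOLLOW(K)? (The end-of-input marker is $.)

{do, false, num}

FIRST(H) = {epsilon, num}
FIRST(K) = {epsilon, do, false, num}  (via H H)
FIRST(F) = {epsilon, do, false, num}  (via K F)
FIRST(S) = {epsilon, do, false, num}  (via K K num, H do do, K F false)
FOLLOW(S) includes $ since S is the start symbol.
FOLLOW(S): S appears on no right-hand side. Thus FOLLOW(S) = {$}.
FOLLOW(K): in S->K K num (occurrence 1), K is followed by K num with FIRST {do, false, num}; in S->K K num (occurrence 2), K is followed by num with FIRST {num}; in S->K F false, K is followed by F false with FIRST {do, false, num}; in F->K F, K is followed by F with FIRST {epsilon, do, false, num}; in F->K F, the suffix after K is nullable, so FOLLOW(K) ⊇ FOLLOW(F) = {do, false, num}. Thus FOLLOW(K) = {do, false, num}.
FOLLOW(F): in S->K F false, F is followed by false with FIRST {false}; in K->false do F, the suffix after F is empty, so FOLLOW(F) ⊇ FOLLOW(K) = {do, false, num}; in K->do H F, the suffix after F is empty, so FOLLOW(F) ⊇ FOLLOW(K) = {do, false, num}; in F->K F, the suffix after F is empty (adds nothing new). Thus FOLLOW(F) = {do, false, num}.
FOLLOW(H): in S->H do do, H is followed by do do with FIRST {do}; in K->do H F, H is followed by F with FIRST {epsilon, do, false, num}; in K->do H F, the suffix after H is nullable, so FOLLOW(H) ⊇ FOLLOW(K) = {do, false, num}; in K->H H (occurrence 1), H is followed by H with FIRST {epsilon, num}; in K->H H (occurrence 1), the suffix after H is nullable, so FOLLOW(H) ⊇ FOLLOW(K) = {do, false, num}; in K->H H (occurrence 2), the suffix after H is empty, so FOLLOW(H) ⊇ FOLLOW(K) = {do, false, num}. Thus FOLLOW(H) = {do, false, num}.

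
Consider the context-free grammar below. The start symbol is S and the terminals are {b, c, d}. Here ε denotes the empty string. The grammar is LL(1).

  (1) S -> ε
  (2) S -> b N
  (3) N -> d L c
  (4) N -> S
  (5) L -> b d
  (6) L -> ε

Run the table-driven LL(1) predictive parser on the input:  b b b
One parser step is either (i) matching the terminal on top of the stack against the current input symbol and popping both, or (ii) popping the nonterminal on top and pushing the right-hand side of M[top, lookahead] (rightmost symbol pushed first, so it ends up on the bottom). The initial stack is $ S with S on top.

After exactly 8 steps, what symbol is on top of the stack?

step 1: stack=$ S  input=b b b $  — expand S -> b N
step 2: stack=$ N b  input=b b b $  — match b
step 3: stack=$ N  input=b b $  — expand N -> S
step 4: stack=$ S  input=b b $  — expand S -> b N
step 5: stack=$ N b  input=b b $  — match b
step 6: stack=$ N  input=b $  — expand N -> S
step 7: stack=$ S  input=b $  — expand S -> b N
step 8: stack=$ N b  input=b $  — match b
Stack after step 8: $ N (top = N).

N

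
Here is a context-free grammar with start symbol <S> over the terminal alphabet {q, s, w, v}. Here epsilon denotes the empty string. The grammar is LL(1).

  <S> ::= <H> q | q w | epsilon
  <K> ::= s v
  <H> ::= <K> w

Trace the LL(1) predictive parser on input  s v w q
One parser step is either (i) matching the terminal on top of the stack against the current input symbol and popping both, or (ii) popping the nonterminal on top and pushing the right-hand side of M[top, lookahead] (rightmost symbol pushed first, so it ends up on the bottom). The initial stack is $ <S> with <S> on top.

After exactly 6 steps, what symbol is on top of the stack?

step 1: stack=$ <S>  input=s v w q $  — expand <S> ::= <H> q
step 2: stack=$ q <H>  input=s v w q $  — expand <H> ::= <K> w
step 3: stack=$ q w <K>  input=s v w q $  — expand <K> ::= s v
step 4: stack=$ q w v s  input=s v w q $  — match s
step 5: stack=$ q w v  input=v w q $  — match v
step 6: stack=$ q w  input=w q $  — match w
Stack after step 6: $ q (top = q).

q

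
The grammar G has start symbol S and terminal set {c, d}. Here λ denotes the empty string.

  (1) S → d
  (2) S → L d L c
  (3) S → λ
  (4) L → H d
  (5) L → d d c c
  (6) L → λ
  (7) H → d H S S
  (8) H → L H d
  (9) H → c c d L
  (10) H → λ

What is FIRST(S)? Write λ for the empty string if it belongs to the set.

{λ, c, d}

FIRST(S): from S→d we get {d}; from S→L d L c we get {c, d}; from S→λ we get {λ}. So FIRST(S) = {λ, c, d}.
FIRST(L): from L→H d we get {c, d}; from L→d d c c we get {d}; from L→λ we get {λ}. So FIRST(L) = {λ, c, d}.
FIRST(H): from H→d H S S we get {d}; from H→L H d we get {c, d}; from H→c c d L we get {c}; from H→λ we get {λ}. So FIRST(H) = {λ, c, d}.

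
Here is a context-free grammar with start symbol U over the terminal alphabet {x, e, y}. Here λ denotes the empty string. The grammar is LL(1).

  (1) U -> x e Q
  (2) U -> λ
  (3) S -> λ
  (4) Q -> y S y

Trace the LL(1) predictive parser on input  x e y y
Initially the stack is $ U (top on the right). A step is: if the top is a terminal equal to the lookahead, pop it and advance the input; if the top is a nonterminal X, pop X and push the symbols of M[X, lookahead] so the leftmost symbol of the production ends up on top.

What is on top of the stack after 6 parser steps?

     Stack    Input      Action
  1  $ U      x e y y $  expand U -> x e Q
  2  $ Q e x  x e y y $  match x
  3  $ Q e    e y y $    match e
  4  $ Q      y y $      expand Q -> y S y
  5  $ y S y  y y $      match y
  6  $ y S    y $        expand S -> λ
Stack after step 6: $ y (top = y).

y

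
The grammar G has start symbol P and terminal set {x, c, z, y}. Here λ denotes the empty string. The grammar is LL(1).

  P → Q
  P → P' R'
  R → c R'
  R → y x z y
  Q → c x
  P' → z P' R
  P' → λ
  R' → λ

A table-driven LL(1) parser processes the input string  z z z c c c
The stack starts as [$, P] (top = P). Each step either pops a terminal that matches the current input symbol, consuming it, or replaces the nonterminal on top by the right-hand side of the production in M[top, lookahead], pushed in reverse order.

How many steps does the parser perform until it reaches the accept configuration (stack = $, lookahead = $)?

      Stack            Input          Action
   1  $ P              z z z c c c $  expand P → P' R'
   2  $ R' P'          z z z c c c $  expand P' → z P' R
   3  $ R' R P' z      z z z c c c $  match z
   4  $ R' R P'        z z c c c $    expand P' → z P' R
   5  $ R' R R P' z    z z c c c $    match z
   6  $ R' R R P'      z c c c $      expand P' → z P' R
   7  $ R' R R R P' z  z c c c $      match z
   8  $ R' R R R P'    c c c $        expand P' → λ
   9  $ R' R R R       c c c $        expand R → c R'
  10  $ R' R R R' c    c c c $        match c
  11  $ R' R R R'      c c $          expand R' → λ
  12  $ R' R R         c c $          expand R → c R'
  13  $ R' R R' c      c c $          match c
  14  $ R' R R'        c $            expand R' → λ
  15  $ R' R           c $            expand R → c R'
  16  $ R' R' c        c $            match c
  17  $ R' R'          $              expand R' → λ
  18  $ R'             $              expand R' → λ
Accept reached after 18 steps.

18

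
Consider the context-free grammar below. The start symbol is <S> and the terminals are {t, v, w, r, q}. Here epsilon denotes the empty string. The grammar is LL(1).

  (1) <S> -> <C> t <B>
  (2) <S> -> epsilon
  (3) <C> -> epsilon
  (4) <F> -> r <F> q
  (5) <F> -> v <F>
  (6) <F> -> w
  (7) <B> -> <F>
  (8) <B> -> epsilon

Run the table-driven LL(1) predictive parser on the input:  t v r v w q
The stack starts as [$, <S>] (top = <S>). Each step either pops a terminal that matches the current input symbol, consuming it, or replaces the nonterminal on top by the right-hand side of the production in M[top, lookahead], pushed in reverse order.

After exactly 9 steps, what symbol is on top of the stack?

step 1: stack=$ <S>  input=t v r v w q $  — expand <S> -> <C> t <B>
step 2: stack=$ <B> t <C>  input=t v r v w q $  — expand <C> -> epsilon
step 3: stack=$ <B> t  input=t v r v w q $  — match t
step 4: stack=$ <B>  input=v r v w q $  — expand <B> -> <F>
step 5: stack=$ <F>  input=v r v w q $  — expand <F> -> v <F>
step 6: stack=$ <F> v  input=v r v w q $  — match v
step 7: stack=$ <F>  input=r v w q $  — expand <F> -> r <F> q
step 8: stack=$ q <F> r  input=r v w q $  — match r
step 9: stack=$ q <F>  input=v w q $  — expand <F> -> v <F>
Stack after step 9: $ q <F> v (top = v).

v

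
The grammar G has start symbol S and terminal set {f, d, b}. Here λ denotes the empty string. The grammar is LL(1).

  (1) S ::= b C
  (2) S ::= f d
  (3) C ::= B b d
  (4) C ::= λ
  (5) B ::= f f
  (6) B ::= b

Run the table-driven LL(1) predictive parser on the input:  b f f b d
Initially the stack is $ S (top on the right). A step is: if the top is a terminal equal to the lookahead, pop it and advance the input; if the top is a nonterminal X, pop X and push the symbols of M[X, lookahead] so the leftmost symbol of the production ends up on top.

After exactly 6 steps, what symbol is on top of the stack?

b

step 1: stack=$ S  input=b f f b d $  — expand S ::= b C
step 2: stack=$ C b  input=b f f b d $  — match b
step 3: stack=$ C  input=f f b d $  — expand C ::= B b d
step 4: stack=$ d b B  input=f f b d $  — expand B ::= f f
step 5: stack=$ d b f f  input=f f b d $  — match f
step 6: stack=$ d b f  input=f b d $  — match f
Stack after step 6: $ d b (top = b).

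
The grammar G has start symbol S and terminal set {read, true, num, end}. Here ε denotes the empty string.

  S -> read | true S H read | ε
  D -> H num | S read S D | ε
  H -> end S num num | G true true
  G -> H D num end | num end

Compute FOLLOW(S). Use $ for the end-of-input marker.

FIRST(S) = {ε, read, true}
FIRST(D) = {ε, end, num, read, true}  (via H num, S read S D)
FIRST(H) = {end, num}  (via G true true)
FIRST(G) = {end, num}  (via H D num end)
FOLLOW(S) includes $ since S is the start symbol.
FOLLOW(D): in D->S read S D, the suffix after D is empty (adds nothing new); in G->H D num end, D is followed by num end with FIRST {num}. Thus FOLLOW(D) = {num}.
FOLLOW(S): in S->true S H read, S is followed by H read with FIRST {end, num}; in D->S read S D (occurrence 1), S is followed by read S D with FIRST {read}; in D->S read S D (occurrence 2), S is followed by D with FIRST {ε, end, num, read, true}; in D->S read S D (occurrence 2), the suffix after S is nullable, so FOLLOW(S) ⊇ FOLLOW(D) = {num}; in H->end S num num, S is followed by num num with FIRST {num}. Thus FOLLOW(S) = {$, end, num, read, true}.
FOLLOW(H): in S->true S H read, H is followed by read with FIRST {read}; in D->H num, H is followed by num with FIRST {num}; in G->H D num end, H is followed by D num end with FIRST {end, num, read, true}. Thus FOLLOW(H) = {end, num, read, true}.
FOLLOW(G): in H->G true true, G is followed by true true with FIRST {true}. Thus FOLLOW(G) = {true}.

{$, end, num, read, true}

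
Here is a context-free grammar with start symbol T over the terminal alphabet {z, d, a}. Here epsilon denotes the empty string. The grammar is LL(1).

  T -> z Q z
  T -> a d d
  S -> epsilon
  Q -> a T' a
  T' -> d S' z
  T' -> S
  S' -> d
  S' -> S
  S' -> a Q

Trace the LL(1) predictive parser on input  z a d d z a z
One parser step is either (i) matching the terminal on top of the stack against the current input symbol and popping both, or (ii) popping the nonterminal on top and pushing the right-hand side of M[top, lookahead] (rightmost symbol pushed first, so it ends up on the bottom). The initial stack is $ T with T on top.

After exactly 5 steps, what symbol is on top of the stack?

step 1: stack=$ T  input=z a d d z a z $  — expand T -> z Q z
step 2: stack=$ z Q z  input=z a d d z a z $  — match z
step 3: stack=$ z Q  input=a d d z a z $  — expand Q -> a T' a
step 4: stack=$ z a T' a  input=a d d z a z $  — match a
step 5: stack=$ z a T'  input=d d z a z $  — expand T' -> d S' z
Stack after step 5: $ z a z S' d (top = d).

d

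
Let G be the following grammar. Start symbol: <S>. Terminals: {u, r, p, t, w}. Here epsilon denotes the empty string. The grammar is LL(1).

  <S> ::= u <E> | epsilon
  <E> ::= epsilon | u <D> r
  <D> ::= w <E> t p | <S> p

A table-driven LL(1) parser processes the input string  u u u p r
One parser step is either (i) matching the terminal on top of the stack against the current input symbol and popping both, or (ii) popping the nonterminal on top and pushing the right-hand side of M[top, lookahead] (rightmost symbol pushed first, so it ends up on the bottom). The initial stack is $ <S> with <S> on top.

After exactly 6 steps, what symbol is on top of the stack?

u

step 1: stack=$ <S>  input=u u u p r $  — expand <S> ::= u <E>
step 2: stack=$ <E> u  input=u u u p r $  — match u
step 3: stack=$ <E>  input=u u p r $  — expand <E> ::= u <D> r
step 4: stack=$ r <D> u  input=u u p r $  — match u
step 5: stack=$ r <D>  input=u p r $  — expand <D> ::= <S> p
step 6: stack=$ r p <S>  input=u p r $  — expand <S> ::= u <E>
Stack after step 6: $ r p <E> u (top = u).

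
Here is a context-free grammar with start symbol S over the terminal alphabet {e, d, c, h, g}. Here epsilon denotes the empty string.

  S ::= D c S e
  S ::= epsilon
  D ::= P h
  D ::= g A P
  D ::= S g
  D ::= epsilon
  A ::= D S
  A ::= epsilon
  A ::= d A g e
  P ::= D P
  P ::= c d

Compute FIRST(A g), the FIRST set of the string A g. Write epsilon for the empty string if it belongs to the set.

FIRST(S): from S::=D c S e we get {c, g}; from S::=epsilon we get {epsilon}. So FIRST(S) = {epsilon, c, g}.
FIRST(D): from D::=P h we get {c, g}; from D::=g A P we get {g}; from D::=S g we get {c, g}; from D::=epsilon we get {epsilon}. So FIRST(D) = {epsilon, c, g}.
FIRST(A): from A::=D S we get {epsilon, c, g}; from A::=epsilon we get {epsilon}; from A::=d A g e we get {d}. So FIRST(A) = {epsilon, c, d, g}.
FIRST(P): from P::=D P we get {c, g}; from P::=c d we get {c}. So FIRST(P) = {c, g}.
FIRST(A g): take FIRST of each symbol in turn, carrying on past any symbol whose FIRST contains epsilon; result {c, d, g}.

{c, d, g}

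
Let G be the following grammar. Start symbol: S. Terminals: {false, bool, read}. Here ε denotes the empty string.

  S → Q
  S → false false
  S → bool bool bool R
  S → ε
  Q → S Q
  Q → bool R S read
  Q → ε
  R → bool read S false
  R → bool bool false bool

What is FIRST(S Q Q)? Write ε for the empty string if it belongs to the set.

FIRST(R) = {bool}
FIRST(S) = {ε, bool, false}  (via Q)
FIRST(Q) = {ε, bool, false}  (via S Q)
FIRST(S Q Q): take FIRST of each symbol in turn, carrying on past any symbol whose FIRST contains ε; result {ε, bool, false}.

{ε, bool, false}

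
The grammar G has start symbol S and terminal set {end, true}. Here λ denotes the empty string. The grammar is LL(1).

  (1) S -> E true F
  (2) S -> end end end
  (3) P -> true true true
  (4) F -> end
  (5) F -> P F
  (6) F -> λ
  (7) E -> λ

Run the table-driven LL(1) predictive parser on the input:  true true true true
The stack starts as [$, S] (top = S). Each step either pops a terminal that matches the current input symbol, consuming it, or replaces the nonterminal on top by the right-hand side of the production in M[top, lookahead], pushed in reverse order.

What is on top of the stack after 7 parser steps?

     Stack               Input                  Action
  1  $ S                 true true true true $  expand S -> E true F
  2  $ F true E          true true true true $  expand E -> λ
  3  $ F true            true true true true $  match true
  4  $ F                 true true true $       expand F -> P F
  5  $ F P               true true true $       expand P -> true true true
  6  $ F true true true  true true true $       match true
  7  $ F true true       true true $            match true
Stack after step 7: $ F true (top = true).

true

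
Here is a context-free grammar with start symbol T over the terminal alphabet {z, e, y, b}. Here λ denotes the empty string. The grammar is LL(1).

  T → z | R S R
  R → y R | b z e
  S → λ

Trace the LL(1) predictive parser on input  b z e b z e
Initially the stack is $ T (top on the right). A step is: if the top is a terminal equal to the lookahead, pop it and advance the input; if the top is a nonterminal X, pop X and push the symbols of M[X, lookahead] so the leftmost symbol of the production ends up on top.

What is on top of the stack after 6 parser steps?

     Stack        Input          Action
  1  $ T          b z e b z e $  expand T → R S R
  2  $ R S R      b z e b z e $  expand R → b z e
  3  $ R S e z b  b z e b z e $  match b
  4  $ R S e z    z e b z e $    match z
  5  $ R S e      e b z e $      match e
  6  $ R S        b z e $        expand S → λ
Stack after step 6: $ R (top = R).

R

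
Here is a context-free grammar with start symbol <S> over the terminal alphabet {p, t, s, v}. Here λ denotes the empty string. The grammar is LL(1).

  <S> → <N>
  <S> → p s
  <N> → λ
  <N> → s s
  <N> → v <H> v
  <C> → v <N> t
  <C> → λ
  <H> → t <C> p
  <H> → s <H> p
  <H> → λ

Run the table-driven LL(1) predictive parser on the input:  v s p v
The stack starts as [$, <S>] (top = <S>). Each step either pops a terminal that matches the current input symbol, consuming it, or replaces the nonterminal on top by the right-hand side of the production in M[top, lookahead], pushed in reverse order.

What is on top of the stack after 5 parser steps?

<H>

     Stack        Input      Action
  1  $ <S>        v s p v $  expand <S> → <N>
  2  $ <N>        v s p v $  expand <N> → v <H> v
  3  $ v <H> v    v s p v $  match v
  4  $ v <H>      s p v $    expand <H> → s <H> p
  5  $ v p <H> s  s p v $    match s
Stack after step 5: $ v p <H> (top = <H>).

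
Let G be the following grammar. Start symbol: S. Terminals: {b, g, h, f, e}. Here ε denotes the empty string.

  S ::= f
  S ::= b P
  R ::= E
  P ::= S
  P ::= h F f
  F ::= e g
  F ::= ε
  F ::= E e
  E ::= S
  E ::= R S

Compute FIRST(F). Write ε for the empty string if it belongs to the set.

FIRST(S): from S::=f we get {f}; from S::=b P we get {b}. So FIRST(S) = {b, f}.
FIRST(P): from P::=S we get {b, f}; from P::=h F f we get {h}. So FIRST(P) = {b, f, h}.
FIRST(R): from R::=E we get {b, f}. So FIRST(R) = {b, f}.
FIRST(E): from E::=S we get {b, f}; from E::=R S we get {b, f}. So FIRST(E) = {b, f}.
FIRST(F): from F::=e g we get {e}; from F::=ε we get {ε}; from F::=E e we get {b, f}. So FIRST(F) = {ε, b, e, f}.

{ε, b, e, f}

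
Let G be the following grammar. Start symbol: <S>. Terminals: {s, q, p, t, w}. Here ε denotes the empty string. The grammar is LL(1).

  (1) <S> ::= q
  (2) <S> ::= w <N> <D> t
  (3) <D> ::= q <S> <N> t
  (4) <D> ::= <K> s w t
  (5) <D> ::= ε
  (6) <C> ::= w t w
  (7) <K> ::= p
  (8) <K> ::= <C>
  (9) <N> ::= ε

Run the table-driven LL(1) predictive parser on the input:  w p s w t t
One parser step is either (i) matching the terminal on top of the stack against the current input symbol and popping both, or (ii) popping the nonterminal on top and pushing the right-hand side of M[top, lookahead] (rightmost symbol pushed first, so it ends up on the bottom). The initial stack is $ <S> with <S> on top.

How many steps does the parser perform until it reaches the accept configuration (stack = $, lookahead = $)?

10

step 1: stack=$ <S>  input=w p s w t t $  — expand <S> ::= w <N> <D> t
step 2: stack=$ t <D> <N> w  input=w p s w t t $  — match w
step 3: stack=$ t <D> <N>  input=p s w t t $  — expand <N> ::= ε
step 4: stack=$ t <D>  input=p s w t t $  — expand <D> ::= <K> s w t
step 5: stack=$ t t w s <K>  input=p s w t t $  — expand <K> ::= p
step 6: stack=$ t t w s p  input=p s w t t $  — match p
step 7: stack=$ t t w s  input=s w t t $  — match s
step 8: stack=$ t t w  input=w t t $  — match w
step 9: stack=$ t t  input=t t $  — match t
step 10: stack=$ t  input=t $  — match t
Accept reached after 10 steps.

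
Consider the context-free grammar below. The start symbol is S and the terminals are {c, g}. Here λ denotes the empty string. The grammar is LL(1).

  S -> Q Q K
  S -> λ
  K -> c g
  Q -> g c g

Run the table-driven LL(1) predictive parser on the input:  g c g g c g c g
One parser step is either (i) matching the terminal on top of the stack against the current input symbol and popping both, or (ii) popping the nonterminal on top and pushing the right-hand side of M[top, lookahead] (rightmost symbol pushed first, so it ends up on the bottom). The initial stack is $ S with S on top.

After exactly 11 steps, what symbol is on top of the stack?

step 1: stack=$ S  input=g c g g c g c g $  — expand S -> Q Q K
step 2: stack=$ K Q Q  input=g c g g c g c g $  — expand Q -> g c g
step 3: stack=$ K Q g c g  input=g c g g c g c g $  — match g
step 4: stack=$ K Q g c  input=c g g c g c g $  — match c
step 5: stack=$ K Q g  input=g g c g c g $  — match g
step 6: stack=$ K Q  input=g c g c g $  — expand Q -> g c g
step 7: stack=$ K g c g  input=g c g c g $  — match g
step 8: stack=$ K g c  input=c g c g $  — match c
step 9: stack=$ K g  input=g c g $  — match g
step 10: stack=$ K  input=c g $  — expand K -> c g
step 11: stack=$ g c  input=c g $  — match c
Stack after step 11: $ g (top = g).

g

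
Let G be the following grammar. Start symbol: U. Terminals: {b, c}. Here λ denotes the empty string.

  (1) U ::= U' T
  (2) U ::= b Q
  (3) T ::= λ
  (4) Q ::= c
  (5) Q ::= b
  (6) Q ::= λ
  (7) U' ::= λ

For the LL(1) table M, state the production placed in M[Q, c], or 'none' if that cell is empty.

Q ::= c

FIRST(T) = {λ}
FIRST(Q) = {λ, b, c}
FIRST(U') = {λ}
FIRST(U) = {λ, b}  (via U' T)
FOLLOW(U) includes $ since U is the start symbol.
FOLLOW(U): U appears on no right-hand side. Thus FOLLOW(U) = {$}.
FOLLOW(Q): in U::=b Q, the suffix after Q is empty, so FOLLOW(Q) ⊇ FOLLOW(U) = {$}. Thus FOLLOW(Q) = {$}.
For Q ::= c: FIRST(c) = {c}, so it goes in M[Q, t] for t ∈ {c}.
For Q ::= b: FIRST(b) = {b}, so it goes in M[Q, t] for t ∈ {b}.
For Q ::= λ: FIRST(λ) = {λ}, so it goes in M[Q, t] for t ∈ {}; since λ ∈ FIRST, also for every t ∈ FOLLOW(Q) = {$}.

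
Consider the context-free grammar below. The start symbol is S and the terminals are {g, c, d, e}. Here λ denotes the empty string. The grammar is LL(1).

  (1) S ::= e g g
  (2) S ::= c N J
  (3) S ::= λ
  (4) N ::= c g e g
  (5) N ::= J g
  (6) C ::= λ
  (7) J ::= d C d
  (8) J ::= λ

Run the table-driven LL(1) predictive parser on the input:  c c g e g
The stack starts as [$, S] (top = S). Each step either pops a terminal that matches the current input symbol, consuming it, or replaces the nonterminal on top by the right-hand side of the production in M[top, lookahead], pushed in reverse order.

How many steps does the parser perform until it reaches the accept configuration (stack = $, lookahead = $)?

step 1: stack=$ S  input=c c g e g $  — expand S ::= c N J
step 2: stack=$ J N c  input=c c g e g $  — match c
step 3: stack=$ J N  input=c g e g $  — expand N ::= c g e g
step 4: stack=$ J g e g c  input=c g e g $  — match c
step 5: stack=$ J g e g  input=g e g $  — match g
step 6: stack=$ J g e  input=e g $  — match e
step 7: stack=$ J g  input=g $  — match g
step 8: stack=$ J  input=$  — expand J ::= λ
Accept reached after 8 steps.

8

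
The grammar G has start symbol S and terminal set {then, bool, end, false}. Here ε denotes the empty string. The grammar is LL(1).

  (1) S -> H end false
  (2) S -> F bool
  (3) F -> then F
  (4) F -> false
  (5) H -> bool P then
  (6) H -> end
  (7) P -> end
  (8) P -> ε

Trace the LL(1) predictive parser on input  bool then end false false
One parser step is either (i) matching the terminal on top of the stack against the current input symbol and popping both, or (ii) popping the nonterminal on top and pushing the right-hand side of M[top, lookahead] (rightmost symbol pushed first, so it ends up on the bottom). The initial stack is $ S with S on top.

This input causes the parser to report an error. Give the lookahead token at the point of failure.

false

     Stack                    Input                        Action
  1  $ S                      bool then end false false $  expand S -> H end false
  2  $ false end H            bool then end false false $  expand H -> bool P then
  3  $ false end then P bool  bool then end false false $  match bool
  4  $ false end then P       then end false false $       expand P -> ε
  5  $ false end then         then end false false $       match then
  6  $ false end              end false false $            match end
  7  $ false                  false false $                match false
  8  $                        false $                      error: stack empty but input remains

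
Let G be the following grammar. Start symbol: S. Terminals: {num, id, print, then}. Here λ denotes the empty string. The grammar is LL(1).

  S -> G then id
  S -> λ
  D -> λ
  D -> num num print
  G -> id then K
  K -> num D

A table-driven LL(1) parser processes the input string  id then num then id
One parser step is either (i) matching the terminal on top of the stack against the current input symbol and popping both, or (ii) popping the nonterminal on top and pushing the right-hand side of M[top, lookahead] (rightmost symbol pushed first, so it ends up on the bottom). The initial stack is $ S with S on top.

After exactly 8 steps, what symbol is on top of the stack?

id

     Stack                Input                  Action
  1  $ S                  id then num then id $  expand S -> G then id
  2  $ id then G          id then num then id $  expand G -> id then K
  3  $ id then K then id  id then num then id $  match id
  4  $ id then K then     then num then id $     match then
  5  $ id then K          num then id $          expand K -> num D
  6  $ id then D num      num then id $          match num
  7  $ id then D          then id $              expand D -> λ
  8  $ id then            then id $              match then
Stack after step 8: $ id (top = id).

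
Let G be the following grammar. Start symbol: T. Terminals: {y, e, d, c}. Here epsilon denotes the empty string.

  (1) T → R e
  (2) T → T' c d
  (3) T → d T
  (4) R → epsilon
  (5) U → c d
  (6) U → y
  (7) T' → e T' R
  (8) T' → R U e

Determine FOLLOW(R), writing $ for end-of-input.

{c, e, y}

FIRST(R): from R→epsilon we get {epsilon}. So FIRST(R) = {epsilon}.
FIRST(U): from U→c d we get {c}; from U→y we get {y}. So FIRST(U) = {c, y}.
FIRST(T'): from T'→e T' R we get {e}; from T'→R U e we get {c, y}. So FIRST(T') = {c, e, y}.
FIRST(T): from T→R e we get {e}; from T→T' c d we get {c, e, y}; from T→d T we get {d}. So FIRST(T) = {c, d, e, y}.
FOLLOW(T) includes $ since T is the start symbol.
FOLLOW(T): in T→d T, the suffix after T is empty (adds nothing new). Thus FOLLOW(T) = {$}.
FOLLOW(U): in T'→R U e, U is followed by e with FIRST {e}. Thus FOLLOW(U) = {e}.
FOLLOW(T'): in T→T' c d, T' is followed by c d with FIRST {c}; in T'→e T' R, T' is followed by R with FIRST {epsilon}; in T'→e T' R, the suffix after T' is nullable (adds nothing new). Thus FOLLOW(T') = {c}.
FOLLOW(R): in T→R e, R is followed by e with FIRST {e}; in T'→e T' R, the suffix after R is empty, so FOLLOW(R) ⊇ FOLLOW(T') = {c}; in T'→R U e, R is followed by U e with FIRST {c, y}. Thus FOLLOW(R) = {c, e, y}.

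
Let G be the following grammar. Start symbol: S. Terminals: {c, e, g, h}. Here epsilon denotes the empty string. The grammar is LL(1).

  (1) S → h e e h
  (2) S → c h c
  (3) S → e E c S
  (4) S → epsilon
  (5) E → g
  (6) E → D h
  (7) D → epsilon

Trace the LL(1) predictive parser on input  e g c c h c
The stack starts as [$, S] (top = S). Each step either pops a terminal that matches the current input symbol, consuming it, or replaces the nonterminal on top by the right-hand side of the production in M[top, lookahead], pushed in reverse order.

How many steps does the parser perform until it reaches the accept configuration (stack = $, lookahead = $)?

9

     Stack      Input          Action
  1  $ S        e g c c h c $  expand S → e E c S
  2  $ S c E e  e g c c h c $  match e
  3  $ S c E    g c c h c $    expand E → g
  4  $ S c g    g c c h c $    match g
  5  $ S c      c c h c $      match c
  6  $ S        c h c $        expand S → c h c
  7  $ c h c    c h c $        match c
  8  $ c h      h c $          match h
  9  $ c        c $            match c
Accept reached after 9 steps.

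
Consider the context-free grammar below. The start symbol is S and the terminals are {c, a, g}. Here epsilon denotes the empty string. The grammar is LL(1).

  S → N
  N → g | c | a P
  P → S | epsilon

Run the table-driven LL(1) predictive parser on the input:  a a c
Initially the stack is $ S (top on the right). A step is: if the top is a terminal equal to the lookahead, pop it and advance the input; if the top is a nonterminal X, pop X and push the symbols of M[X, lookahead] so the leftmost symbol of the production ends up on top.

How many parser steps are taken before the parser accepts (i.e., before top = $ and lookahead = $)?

step 1: stack=$ S  input=a a c $  — expand S → N
step 2: stack=$ N  input=a a c $  — expand N → a P
step 3: stack=$ P a  input=a a c $  — match a
step 4: stack=$ P  input=a c $  — expand P → S
step 5: stack=$ S  input=a c $  — expand S → N
step 6: stack=$ N  input=a c $  — expand N → a P
step 7: stack=$ P a  input=a c $  — match a
step 8: stack=$ P  input=c $  — expand P → S
step 9: stack=$ S  input=c $  — expand S → N
step 10: stack=$ N  input=c $  — expand N → c
step 11: stack=$ c  input=c $  — match c
Accept reached after 11 steps.

11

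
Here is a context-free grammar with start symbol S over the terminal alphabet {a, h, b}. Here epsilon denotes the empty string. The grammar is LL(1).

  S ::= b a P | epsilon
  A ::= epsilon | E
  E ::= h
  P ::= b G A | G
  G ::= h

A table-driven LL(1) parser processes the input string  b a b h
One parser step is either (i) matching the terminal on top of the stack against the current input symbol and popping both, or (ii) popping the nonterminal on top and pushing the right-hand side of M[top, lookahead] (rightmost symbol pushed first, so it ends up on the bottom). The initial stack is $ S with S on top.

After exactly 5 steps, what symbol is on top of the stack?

     Stack    Input      Action
  1  $ S      b a b h $  expand S ::= b a P
  2  $ P a b  b a b h $  match b
  3  $ P a    a b h $    match a
  4  $ P      b h $      expand P ::= b G A
  5  $ A G b  b h $      match b
Stack after step 5: $ A G (top = G).

G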